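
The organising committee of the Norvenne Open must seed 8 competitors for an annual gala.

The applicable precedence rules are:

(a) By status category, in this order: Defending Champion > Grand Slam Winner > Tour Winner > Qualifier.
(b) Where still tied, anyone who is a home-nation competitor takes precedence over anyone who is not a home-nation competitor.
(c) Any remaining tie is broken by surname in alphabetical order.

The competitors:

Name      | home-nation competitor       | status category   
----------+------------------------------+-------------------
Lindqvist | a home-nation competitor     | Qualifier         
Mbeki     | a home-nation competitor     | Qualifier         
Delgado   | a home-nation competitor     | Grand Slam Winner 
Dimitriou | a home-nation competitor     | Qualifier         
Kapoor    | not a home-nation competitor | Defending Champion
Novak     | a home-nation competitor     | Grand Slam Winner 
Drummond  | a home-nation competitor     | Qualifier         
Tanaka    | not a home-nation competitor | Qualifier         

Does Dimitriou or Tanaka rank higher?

Dimitriou

By status category: Kapoor (Defending Champion); then Delgado and Novak (Grand Slam Winner); then Dimitriou, Drummond, Lindqvist, Mbeki and Tanaka (Qualifier).
Delgado and Novak are each a home-nation competitor, so the next rule applies.
Among Delgado and Novak, alphabetically by surname: Delgado before Novak.
Among Dimitriou, Drummond, Lindqvist, Mbeki and Tanaka, a home-nation competitor before not a home-nation competitor: Dimitriou, Drummond, Lindqvist and Mbeki (a home-nation competitor) before Tanaka (not a home-nation competitor).
Among Dimitriou, Drummond, Lindqvist and Mbeki, alphabetically by surname: Dimitriou before Drummond before Lindqvist before Mbeki.
So Dimitriou takes precedence.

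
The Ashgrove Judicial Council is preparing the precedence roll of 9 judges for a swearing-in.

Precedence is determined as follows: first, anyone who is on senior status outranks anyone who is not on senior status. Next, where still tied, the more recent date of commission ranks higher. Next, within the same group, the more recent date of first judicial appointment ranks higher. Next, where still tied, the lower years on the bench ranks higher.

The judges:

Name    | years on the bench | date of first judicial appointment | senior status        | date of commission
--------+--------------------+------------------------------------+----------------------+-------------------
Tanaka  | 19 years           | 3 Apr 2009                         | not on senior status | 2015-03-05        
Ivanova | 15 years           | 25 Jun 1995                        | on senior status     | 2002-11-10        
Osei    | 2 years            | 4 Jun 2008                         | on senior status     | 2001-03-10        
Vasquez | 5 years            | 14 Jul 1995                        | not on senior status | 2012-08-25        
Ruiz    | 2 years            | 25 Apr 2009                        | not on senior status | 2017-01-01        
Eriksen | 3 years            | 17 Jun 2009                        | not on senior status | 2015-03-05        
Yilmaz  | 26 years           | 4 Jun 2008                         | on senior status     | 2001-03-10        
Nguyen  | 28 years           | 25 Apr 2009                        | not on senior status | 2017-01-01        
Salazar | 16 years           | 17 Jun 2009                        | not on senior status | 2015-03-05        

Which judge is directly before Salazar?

By the first rule: Ivanova, Osei and Yilmaz (each on senior status); then Ruiz, Nguyen, Eriksen, Salazar, Tanaka and Vasquez (each not on senior status).
Among Ivanova, Osei and Yilmaz, by date of commission (later first): Ivanova (2002-11-10) before Osei and Yilmaz (2001-03-10).
Osei and Yilmaz both have date of first judicial appointment 4 Jun 2008, so the next rule applies.
Among Osei and Yilmaz, by years on the bench (lower first): Osei (2 years) before Yilmaz (26 years).
Among Ruiz, Nguyen, Eriksen, Salazar, Tanaka and Vasquez, by date of commission (later first): Ruiz and Nguyen (2017-01-01) before Eriksen, Salazar and Tanaka (2015-03-05) before Vasquez (2012-08-25).
Ruiz and Nguyen both have date of first judicial appointment 25 Apr 2009, so the next rule applies.
Among Ruiz and Nguyen, by years on the bench (lower first): Ruiz (2 years) before Nguyen (28 years).
Among Eriksen, Salazar and Tanaka, by date of first judicial appointment (later first): Eriksen and Salazar (17 Jun 2009) before Tanaka (3 Apr 2009).
Among Eriksen and Salazar, by years on the bench (lower first): Eriksen (3 years) before Salazar (16 years).
Order: Ivanova, Osei, Yilmaz, Ruiz, Nguyen, Eriksen, Salazar, Tanaka, Vasquez.

Eriksen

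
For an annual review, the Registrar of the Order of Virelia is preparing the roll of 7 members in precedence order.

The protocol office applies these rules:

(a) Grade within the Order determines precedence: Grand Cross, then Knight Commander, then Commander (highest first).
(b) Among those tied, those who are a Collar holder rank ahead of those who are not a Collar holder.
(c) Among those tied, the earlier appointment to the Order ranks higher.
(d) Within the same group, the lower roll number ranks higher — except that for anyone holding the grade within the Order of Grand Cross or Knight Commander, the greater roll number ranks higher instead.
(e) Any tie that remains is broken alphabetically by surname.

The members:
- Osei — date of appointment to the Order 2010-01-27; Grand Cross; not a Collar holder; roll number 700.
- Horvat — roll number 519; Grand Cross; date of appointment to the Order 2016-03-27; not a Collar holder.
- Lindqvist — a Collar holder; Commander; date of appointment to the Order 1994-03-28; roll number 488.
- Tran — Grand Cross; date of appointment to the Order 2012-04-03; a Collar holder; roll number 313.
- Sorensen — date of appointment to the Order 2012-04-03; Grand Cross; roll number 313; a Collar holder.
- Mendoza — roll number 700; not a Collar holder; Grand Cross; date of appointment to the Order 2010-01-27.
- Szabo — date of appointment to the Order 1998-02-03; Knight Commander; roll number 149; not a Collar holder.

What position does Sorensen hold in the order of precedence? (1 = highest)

1

By grade within the Order: Sorensen, Tran, Mendoza, Osei and Horvat (Grand Cross); then Szabo (Knight Commander); then Lindqvist (Commander).
Among Sorensen, Tran, Mendoza, Osei and Horvat, a Collar holder before not a Collar holder: Sorensen and Tran (a Collar holder) before Mendoza, Osei and Horvat (not a Collar holder).
Sorensen and Tran both have date of appointment to the Order 2012-04-03, so the next rule applies.
Sorensen and Tran both have roll number 313, so the next rule applies.
Among Sorensen and Tran, alphabetically by surname: Sorensen before Tran.
Among Mendoza, Osei and Horvat, by date of appointment to the Order (earlier first): Mendoza and Osei (2010-01-27) before Horvat (2016-03-27).
Mendoza and Osei both have roll number 700, so the next rule applies.
Among Mendoza and Osei, alphabetically by surname: Mendoza before Osei.
Order: Sorensen, Tran, Mendoza, Osei, Horvat, Szabo, Lindqvist. So position 1.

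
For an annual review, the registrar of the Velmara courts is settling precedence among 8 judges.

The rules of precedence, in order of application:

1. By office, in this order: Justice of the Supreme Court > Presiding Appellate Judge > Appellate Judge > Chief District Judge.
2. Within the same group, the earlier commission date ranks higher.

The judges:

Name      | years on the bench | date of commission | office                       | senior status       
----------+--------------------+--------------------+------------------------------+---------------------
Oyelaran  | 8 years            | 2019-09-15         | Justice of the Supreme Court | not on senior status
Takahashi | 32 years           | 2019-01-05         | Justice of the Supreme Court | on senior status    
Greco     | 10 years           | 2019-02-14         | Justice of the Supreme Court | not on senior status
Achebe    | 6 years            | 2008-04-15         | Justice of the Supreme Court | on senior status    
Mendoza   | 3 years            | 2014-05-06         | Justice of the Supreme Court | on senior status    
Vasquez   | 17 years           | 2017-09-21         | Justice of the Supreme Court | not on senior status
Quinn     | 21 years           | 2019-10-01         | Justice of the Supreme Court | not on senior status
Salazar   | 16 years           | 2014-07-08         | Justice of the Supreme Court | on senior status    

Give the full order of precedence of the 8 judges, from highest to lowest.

Achebe, Mendoza, Salazar, Vasquez, Takahashi, Greco, Oyelaran, Quinn

By office: Achebe, Mendoza, Salazar, Vasquez, Takahashi, Greco, Oyelaran and Quinn (Justice of the Supreme Court).
Among Achebe, Mendoza, Salazar, Vasquez, Takahashi, Greco, Oyelaran and Quinn, by date of commission (earlier first): Achebe (2008-04-15) before Mendoza (2014-05-06) before Salazar (2014-07-08) before Vasquez (2017-09-21) before Takahashi (2019-01-05) before Greco (2019-02-14) before Oyelaran (2019-09-15) before Quinn (2019-10-01).
Full order: Achebe, Mendoza, Salazar, Vasquez, Takahashi, Greco, Oyelaran, Quinn.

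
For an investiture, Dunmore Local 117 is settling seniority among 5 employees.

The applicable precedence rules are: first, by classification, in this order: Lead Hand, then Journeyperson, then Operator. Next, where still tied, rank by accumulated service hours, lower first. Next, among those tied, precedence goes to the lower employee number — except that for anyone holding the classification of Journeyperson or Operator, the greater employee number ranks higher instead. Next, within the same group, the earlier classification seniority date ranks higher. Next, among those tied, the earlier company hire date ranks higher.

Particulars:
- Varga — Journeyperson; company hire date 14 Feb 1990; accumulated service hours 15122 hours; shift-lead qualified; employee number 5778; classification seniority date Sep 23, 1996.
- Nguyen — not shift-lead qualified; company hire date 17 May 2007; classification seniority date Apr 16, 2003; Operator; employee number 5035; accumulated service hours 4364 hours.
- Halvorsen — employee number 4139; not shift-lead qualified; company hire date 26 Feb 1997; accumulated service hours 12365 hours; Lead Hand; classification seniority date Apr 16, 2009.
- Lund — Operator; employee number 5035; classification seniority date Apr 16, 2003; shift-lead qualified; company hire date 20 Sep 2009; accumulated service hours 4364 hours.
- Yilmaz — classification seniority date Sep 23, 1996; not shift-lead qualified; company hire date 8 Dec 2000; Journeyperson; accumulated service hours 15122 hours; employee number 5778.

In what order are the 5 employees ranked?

Halvorsen, Varga, Yilmaz, Nguyen, Lund

By classification: Halvorsen (Lead Hand); then Varga and Yilmaz (Journeyperson); then Nguyen and Lund (Operator).
Varga and Yilmaz both have accumulated service hours 15122 hours, so the next rule applies.
Varga and Yilmaz both have employee number 5778, so the next rule applies.
Varga and Yilmaz both have classification seniority date Sep 23, 1996, so the next rule applies.
Among Varga and Yilmaz, by company hire date (earlier first): Varga (14 Feb 1990) before Yilmaz (8 Dec 2000).
Nguyen and Lund both have accumulated service hours 4364 hours, so the next rule applies.
Nguyen and Lund both have employee number 5035, so the next rule applies.
Nguyen and Lund both have classification seniority date Apr 16, 2003, so the next rule applies.
Among Nguyen and Lund, by company hire date (earlier first): Nguyen (17 May 2007) before Lund (20 Sep 2009).
Full order: Halvorsen, Varga, Yilmaz, Nguyen, Lund.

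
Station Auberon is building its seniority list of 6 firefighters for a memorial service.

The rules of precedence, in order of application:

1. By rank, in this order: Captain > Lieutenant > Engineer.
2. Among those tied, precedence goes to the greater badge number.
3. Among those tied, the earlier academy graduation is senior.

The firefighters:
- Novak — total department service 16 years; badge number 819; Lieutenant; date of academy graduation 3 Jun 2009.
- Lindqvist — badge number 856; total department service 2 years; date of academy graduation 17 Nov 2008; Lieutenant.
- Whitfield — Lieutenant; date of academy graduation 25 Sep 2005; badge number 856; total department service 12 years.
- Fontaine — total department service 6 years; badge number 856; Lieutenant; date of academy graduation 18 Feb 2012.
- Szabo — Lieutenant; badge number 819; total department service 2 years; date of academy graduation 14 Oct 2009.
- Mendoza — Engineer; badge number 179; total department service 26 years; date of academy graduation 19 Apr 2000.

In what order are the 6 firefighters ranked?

Whitfield, Lindqvist, Fontaine, Novak, Szabo, Mendoza

By rank: Whitfield, Lindqvist, Fontaine, Novak and Szabo (Lieutenant); then Mendoza (Engineer).
Among Whitfield, Lindqvist, Fontaine, Novak and Szabo, by badge number (higher first): Whitfield, Lindqvist and Fontaine (856) before Novak and Szabo (819).
Among Whitfield, Lindqvist and Fontaine, by date of academy graduation (earlier first): Whitfield (25 Sep 2005) before Lindqvist (17 Nov 2008) before Fontaine (18 Feb 2012).
Among Novak and Szabo, by date of academy graduation (earlier first): Novak (3 Jun 2009) before Szabo (14 Oct 2009).
Full order: Whitfield, Lindqvist, Fontaine, Novak, Szabo, Mendoza.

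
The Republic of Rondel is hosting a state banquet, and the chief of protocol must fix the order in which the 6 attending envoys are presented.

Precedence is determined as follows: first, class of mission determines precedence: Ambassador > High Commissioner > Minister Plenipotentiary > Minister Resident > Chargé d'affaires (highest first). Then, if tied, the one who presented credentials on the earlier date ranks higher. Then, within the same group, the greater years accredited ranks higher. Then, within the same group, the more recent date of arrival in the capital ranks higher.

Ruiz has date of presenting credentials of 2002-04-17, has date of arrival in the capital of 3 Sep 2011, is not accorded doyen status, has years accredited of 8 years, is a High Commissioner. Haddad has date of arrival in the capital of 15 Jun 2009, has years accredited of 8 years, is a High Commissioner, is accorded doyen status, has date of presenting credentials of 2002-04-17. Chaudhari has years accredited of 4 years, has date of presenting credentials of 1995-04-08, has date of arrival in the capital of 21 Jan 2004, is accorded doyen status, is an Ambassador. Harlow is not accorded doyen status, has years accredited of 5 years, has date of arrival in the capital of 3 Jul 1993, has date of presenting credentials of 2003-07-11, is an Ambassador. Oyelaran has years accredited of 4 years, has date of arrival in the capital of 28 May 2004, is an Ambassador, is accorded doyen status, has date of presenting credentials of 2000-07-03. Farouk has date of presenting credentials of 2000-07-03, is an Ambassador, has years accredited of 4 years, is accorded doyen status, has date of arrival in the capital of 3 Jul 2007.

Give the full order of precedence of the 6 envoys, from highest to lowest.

By class of mission: Chaudhari, Farouk, Oyelaran and Harlow (Ambassador); then Ruiz and Haddad (High Commissioner).
Among Chaudhari, Farouk, Oyelaran and Harlow, by date of presenting credentials (earlier first): Chaudhari (1995-04-08) before Farouk and Oyelaran (2000-07-03) before Harlow (2003-07-11).
Farouk and Oyelaran both have years accredited 4 years, so the next rule applies.
Among Farouk and Oyelaran, by date of arrival in the capital (later first): Farouk (3 Jul 2007) before Oyelaran (28 May 2004).
Ruiz and Haddad both have date of presenting credentials 2002-04-17, so the next rule applies.
Ruiz and Haddad both have years accredited 8 years, so the next rule applies.
Among Ruiz and Haddad, by date of arrival in the capital (later first): Ruiz (3 Sep 2011) before Haddad (15 Jun 2009).
Full order: Chaudhari, Farouk, Oyelaran, Harlow, Ruiz, Haddad.

Chaudhari, Farouk, Oyelaran, Harlow, Ruiz, Haddad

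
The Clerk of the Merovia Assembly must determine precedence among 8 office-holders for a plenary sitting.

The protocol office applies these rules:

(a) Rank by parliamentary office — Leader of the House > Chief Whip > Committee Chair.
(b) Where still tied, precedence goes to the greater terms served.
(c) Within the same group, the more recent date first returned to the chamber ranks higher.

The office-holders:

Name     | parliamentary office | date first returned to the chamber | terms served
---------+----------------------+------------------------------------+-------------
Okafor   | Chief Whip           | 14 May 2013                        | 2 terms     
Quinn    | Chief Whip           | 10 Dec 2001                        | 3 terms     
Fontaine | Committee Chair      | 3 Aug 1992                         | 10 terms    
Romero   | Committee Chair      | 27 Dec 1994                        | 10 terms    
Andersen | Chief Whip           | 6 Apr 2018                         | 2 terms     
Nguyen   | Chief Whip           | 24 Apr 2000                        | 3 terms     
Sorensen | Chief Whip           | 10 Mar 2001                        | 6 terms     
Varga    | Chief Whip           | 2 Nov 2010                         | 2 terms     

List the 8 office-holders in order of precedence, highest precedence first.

Sorensen, Quinn, Nguyen, Andersen, Okafor, Varga, Romero, Fontaine

By parliamentary office: Sorensen, Quinn, Nguyen, Andersen, Okafor and Varga (Chief Whip); then Romero and Fontaine (Committee Chair).
Among Sorensen, Quinn, Nguyen, Andersen, Okafor and Varga, by terms served (higher first): Sorensen (6 terms) before Quinn and Nguyen (3 terms) before Andersen, Okafor and Varga (2 terms).
Among Quinn and Nguyen, by date first returned to the chamber (later first): Quinn (10 Dec 2001) before Nguyen (24 Apr 2000).
Among Andersen, Okafor and Varga, by date first returned to the chamber (later first): Andersen (6 Apr 2018) before Okafor (14 May 2013) before Varga (2 Nov 2010).
Romero and Fontaine both have terms served 10 terms, so the next rule applies.
Among Romero and Fontaine, by date first returned to the chamber (later first): Romero (27 Dec 1994) before Fontaine (3 Aug 1992).
Full order: Sorensen, Quinn, Nguyen, Andersen, Okafor, Varga, Romero, Fontaine.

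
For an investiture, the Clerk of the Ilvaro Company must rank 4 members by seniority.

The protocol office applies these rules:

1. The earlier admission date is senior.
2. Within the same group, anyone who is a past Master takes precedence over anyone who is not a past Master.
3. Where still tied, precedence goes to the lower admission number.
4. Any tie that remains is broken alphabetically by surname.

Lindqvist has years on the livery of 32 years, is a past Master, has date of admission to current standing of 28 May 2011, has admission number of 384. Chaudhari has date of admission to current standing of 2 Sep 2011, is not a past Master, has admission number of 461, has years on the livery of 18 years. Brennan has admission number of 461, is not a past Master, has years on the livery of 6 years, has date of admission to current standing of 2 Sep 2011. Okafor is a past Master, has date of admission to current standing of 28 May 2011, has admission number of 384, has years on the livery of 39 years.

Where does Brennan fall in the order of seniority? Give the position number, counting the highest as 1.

3

By date of admission to current standing (earlier first): Lindqvist and Okafor (both 28 May 2011); then Brennan and Chaudhari (both 2 Sep 2011).
Lindqvist and Okafor are each a past Master, so the next rule applies.
Lindqvist and Okafor both have admission number 384, so the next rule applies.
Among Lindqvist and Okafor, alphabetically by surname: Lindqvist before Okafor.
Brennan and Chaudhari are each not a past Master, so the next rule applies.
Brennan and Chaudhari both have admission number 461, so the next rule applies.
Among Brennan and Chaudhari, alphabetically by surname: Brennan before Chaudhari.
Order: Lindqvist, Okafor, Brennan, Chaudhari. So position 3.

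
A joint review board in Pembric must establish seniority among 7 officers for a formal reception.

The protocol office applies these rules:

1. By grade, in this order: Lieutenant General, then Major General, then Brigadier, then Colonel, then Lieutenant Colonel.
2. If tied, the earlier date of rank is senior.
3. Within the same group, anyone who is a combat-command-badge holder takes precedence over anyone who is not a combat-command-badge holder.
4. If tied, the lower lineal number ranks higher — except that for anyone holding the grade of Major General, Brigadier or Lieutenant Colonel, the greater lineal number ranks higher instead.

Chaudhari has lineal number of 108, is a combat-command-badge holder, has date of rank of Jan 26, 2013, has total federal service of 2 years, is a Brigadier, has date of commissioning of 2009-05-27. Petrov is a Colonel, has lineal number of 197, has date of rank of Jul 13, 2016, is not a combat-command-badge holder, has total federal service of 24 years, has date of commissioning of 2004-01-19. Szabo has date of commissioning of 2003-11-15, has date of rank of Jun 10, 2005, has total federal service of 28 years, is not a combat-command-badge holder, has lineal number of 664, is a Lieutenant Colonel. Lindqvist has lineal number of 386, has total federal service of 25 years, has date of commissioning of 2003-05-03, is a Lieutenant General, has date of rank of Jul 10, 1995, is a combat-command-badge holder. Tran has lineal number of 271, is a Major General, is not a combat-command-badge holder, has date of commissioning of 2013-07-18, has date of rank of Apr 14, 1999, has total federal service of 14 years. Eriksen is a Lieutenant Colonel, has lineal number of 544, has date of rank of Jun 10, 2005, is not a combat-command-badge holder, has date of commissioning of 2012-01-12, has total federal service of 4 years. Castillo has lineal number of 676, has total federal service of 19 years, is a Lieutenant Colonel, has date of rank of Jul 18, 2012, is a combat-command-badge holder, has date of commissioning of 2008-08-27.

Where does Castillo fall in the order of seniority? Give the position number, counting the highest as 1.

By grade: Lindqvist (Lieutenant General); then Tran (Major General); then Chaudhari (Brigadier); then Petrov (Colonel); then Szabo, Eriksen and Castillo (Lieutenant Colonel).
Among Szabo, Eriksen and Castillo, by date of rank (earlier first): Szabo and Eriksen (Jun 10, 2005) before Castillo (Jul 18, 2012).
Szabo and Eriksen are each not a combat-command-badge holder, so the next rule applies.
Among Szabo and Eriksen, by lineal number (higher first) (reversed rule for this group): Szabo (664) before Eriksen (544).
Order: Lindqvist, Tran, Chaudhari, Petrov, Szabo, Eriksen, Castillo. So position 7.

7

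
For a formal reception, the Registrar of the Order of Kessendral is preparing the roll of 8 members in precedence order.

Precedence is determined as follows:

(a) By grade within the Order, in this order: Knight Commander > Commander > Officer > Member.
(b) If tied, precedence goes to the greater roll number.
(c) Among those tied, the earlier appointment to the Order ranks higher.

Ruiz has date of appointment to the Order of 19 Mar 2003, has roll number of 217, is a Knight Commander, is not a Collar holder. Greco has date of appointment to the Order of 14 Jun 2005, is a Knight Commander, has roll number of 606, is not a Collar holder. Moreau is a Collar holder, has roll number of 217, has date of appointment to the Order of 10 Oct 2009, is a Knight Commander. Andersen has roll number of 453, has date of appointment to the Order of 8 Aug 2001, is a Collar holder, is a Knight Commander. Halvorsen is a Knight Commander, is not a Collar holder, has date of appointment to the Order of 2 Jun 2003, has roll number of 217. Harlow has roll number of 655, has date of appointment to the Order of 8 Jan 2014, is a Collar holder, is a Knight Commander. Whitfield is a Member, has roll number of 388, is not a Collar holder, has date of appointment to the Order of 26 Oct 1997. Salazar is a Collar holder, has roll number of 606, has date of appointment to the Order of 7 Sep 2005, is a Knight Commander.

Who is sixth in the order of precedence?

Halvorsen

By grade within the Order: Harlow, Greco, Salazar, Andersen, Ruiz, Halvorsen and Moreau (Knight Commander); then Whitfield (Member).
Among Harlow, Greco, Salazar, Andersen, Ruiz, Halvorsen and Moreau, by roll number (higher first): Harlow (655) before Greco and Salazar (606) before Andersen (453) before Ruiz, Halvorsen and Moreau (217).
Among Greco and Salazar, by date of appointment to the Order (earlier first): Greco (14 Jun 2005) before Salazar (7 Sep 2005).
Among Ruiz, Halvorsen and Moreau, by date of appointment to the Order (earlier first): Ruiz (19 Mar 2003) before Halvorsen (2 Jun 2003) before Moreau (10 Oct 2009).
Order: Harlow, Greco, Salazar, Andersen, Ruiz, Halvorsen, Moreau, Whitfield.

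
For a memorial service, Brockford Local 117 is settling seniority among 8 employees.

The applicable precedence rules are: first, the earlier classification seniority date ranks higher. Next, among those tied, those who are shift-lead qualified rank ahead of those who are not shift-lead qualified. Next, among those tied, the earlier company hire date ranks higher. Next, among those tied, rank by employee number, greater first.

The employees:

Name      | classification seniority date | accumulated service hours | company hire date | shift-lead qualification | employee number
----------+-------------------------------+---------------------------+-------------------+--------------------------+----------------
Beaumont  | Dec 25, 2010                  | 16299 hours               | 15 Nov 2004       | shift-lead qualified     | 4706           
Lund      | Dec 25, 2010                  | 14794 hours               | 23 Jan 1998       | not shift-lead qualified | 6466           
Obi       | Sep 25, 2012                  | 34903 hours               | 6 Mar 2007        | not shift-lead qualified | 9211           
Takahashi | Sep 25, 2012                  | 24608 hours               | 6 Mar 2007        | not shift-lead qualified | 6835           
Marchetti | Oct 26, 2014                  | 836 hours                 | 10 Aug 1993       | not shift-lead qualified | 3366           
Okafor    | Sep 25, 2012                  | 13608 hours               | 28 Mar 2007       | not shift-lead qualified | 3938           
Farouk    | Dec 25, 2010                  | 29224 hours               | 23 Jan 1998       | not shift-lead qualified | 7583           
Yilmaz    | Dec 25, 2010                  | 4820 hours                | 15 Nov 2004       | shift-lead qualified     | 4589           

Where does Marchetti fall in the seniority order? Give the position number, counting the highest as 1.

By classification seniority date (earlier first): Beaumont, Yilmaz, Farouk and Lund (each Dec 25, 2010); then Obi, Takahashi and Okafor (each Sep 25, 2012); then Marchetti (Oct 26, 2014).
Among Beaumont, Yilmaz, Farouk and Lund, shift-lead qualified before not shift-lead qualified: Beaumont and Yilmaz (shift-lead qualified) before Farouk and Lund (not shift-lead qualified).
Beaumont and Yilmaz both have company hire date 15 Nov 2004, so the next rule applies.
Among Beaumont and Yilmaz, by employee number (higher first): Beaumont (4706) before Yilmaz (4589).
Farouk and Lund both have company hire date 23 Jan 1998, so the next rule applies.
Among Farouk and Lund, by employee number (higher first): Farouk (7583) before Lund (6466).
Obi, Takahashi and Okafor are each not shift-lead qualified, so the next rule applies.
Among Obi, Takahashi and Okafor, by company hire date (earlier first): Obi and Takahashi (6 Mar 2007) before Okafor (28 Mar 2007).
Among Obi and Takahashi, by employee number (higher first): Obi (9211) before Takahashi (6835).
Order: Beaumont, Yilmaz, Farouk, Lund, Obi, Takahashi, Okafor, Marchetti. So position 8.

8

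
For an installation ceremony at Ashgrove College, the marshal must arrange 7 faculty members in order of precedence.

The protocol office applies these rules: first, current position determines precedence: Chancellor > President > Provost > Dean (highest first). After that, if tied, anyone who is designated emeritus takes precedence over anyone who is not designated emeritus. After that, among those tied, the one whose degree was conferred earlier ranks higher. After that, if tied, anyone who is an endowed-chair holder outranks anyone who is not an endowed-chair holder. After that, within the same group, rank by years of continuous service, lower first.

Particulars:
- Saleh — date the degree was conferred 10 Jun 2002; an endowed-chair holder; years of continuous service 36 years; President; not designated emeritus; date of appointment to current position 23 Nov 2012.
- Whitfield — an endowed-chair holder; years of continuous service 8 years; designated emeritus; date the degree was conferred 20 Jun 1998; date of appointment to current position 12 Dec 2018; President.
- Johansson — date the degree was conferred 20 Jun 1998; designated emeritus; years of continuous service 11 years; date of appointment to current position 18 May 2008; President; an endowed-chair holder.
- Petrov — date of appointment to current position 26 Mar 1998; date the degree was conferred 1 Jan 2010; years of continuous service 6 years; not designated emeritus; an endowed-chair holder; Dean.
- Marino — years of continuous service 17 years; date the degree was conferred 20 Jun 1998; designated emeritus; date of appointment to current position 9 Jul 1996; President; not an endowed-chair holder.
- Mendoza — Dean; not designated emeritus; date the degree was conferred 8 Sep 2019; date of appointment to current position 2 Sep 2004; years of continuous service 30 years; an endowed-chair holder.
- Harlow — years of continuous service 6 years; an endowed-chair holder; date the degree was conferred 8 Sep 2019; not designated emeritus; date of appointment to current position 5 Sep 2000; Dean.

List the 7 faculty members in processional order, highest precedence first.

Whitfield, Johansson, Marino, Saleh, Petrov, Harlow, Mendoza

By current position: Whitfield, Johansson, Marino and Saleh (President); then Petrov, Harlow and Mendoza (Dean).
Among Whitfield, Johansson, Marino and Saleh, designated emeritus before not designated emeritus: Whitfield, Johansson and Marino (designated emeritus) before Saleh (not designated emeritus).
Whitfield, Johansson and Marino all have date the degree was conferred 20 Jun 1998, so the next rule applies.
Among Whitfield, Johansson and Marino, an endowed-chair holder before not an endowed-chair holder: Whitfield and Johansson (an endowed-chair holder) before Marino (not an endowed-chair holder).
Among Whitfield and Johansson, by years of continuous service (lower first): Whitfield (8 years) before Johansson (11 years).
Petrov, Harlow and Mendoza are each not designated emeritus, so the next rule applies.
Among Petrov, Harlow and Mendoza, by date the degree was conferred (earlier first): Petrov (1 Jan 2010) before Harlow and Mendoza (8 Sep 2019).
Harlow and Mendoza are each an endowed-chair holder, so the next rule applies.
Among Harlow and Mendoza, by years of continuous service (lower first): Harlow (6 years) before Mendoza (30 years).
Full order: Whitfield, Johansson, Marino, Saleh, Petrov, Harlow, Mendoza.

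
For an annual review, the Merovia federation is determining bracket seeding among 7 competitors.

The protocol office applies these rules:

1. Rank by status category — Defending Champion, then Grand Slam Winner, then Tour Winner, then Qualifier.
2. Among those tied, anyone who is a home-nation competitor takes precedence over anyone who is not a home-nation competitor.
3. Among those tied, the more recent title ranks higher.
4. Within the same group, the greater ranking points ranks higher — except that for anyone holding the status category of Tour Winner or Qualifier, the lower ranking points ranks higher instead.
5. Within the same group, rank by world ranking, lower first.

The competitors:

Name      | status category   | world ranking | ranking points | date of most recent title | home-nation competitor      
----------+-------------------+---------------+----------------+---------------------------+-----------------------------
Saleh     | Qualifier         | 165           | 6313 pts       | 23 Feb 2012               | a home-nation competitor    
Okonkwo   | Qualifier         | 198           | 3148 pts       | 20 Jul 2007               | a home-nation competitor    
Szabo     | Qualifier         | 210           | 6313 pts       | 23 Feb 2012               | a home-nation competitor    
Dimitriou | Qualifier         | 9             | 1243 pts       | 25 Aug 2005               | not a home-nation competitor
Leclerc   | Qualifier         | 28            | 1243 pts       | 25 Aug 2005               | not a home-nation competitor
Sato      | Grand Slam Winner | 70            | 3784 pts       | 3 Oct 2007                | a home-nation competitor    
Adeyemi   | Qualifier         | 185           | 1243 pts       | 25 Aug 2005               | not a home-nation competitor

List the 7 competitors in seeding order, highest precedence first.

Sato, Saleh, Szabo, Okonkwo, Dimitriou, Leclerc, Adeyemi

By status category: Sato (Grand Slam Winner); then Saleh, Szabo, Okonkwo, Dimitriou, Leclerc and Adeyemi (Qualifier).
Among Saleh, Szabo, Okonkwo, Dimitriou, Leclerc and Adeyemi, a home-nation competitor before not a home-nation competitor: Saleh, Szabo and Okonkwo (a home-nation competitor) before Dimitriou, Leclerc and Adeyemi (not a home-nation competitor).
Among Saleh, Szabo and Okonkwo, by date of most recent title (later first): Saleh and Szabo (23 Feb 2012) before Okonkwo (20 Jul 2007).
Saleh and Szabo both have ranking points 6313 pts, so the next rule applies.
Among Saleh and Szabo, by world ranking (lower first): Saleh (165) before Szabo (210).
Dimitriou, Leclerc and Adeyemi all have date of most recent title 25 Aug 2005, so the next rule applies.
Dimitriou, Leclerc and Adeyemi all have ranking points 1243 pts, so the next rule applies.
Among Dimitriou, Leclerc and Adeyemi, by world ranking (lower first): Dimitriou (9) before Leclerc (28) before Adeyemi (185).
Full order: Sato, Saleh, Szabo, Okonkwo, Dimitriou, Leclerc, Adeyemi.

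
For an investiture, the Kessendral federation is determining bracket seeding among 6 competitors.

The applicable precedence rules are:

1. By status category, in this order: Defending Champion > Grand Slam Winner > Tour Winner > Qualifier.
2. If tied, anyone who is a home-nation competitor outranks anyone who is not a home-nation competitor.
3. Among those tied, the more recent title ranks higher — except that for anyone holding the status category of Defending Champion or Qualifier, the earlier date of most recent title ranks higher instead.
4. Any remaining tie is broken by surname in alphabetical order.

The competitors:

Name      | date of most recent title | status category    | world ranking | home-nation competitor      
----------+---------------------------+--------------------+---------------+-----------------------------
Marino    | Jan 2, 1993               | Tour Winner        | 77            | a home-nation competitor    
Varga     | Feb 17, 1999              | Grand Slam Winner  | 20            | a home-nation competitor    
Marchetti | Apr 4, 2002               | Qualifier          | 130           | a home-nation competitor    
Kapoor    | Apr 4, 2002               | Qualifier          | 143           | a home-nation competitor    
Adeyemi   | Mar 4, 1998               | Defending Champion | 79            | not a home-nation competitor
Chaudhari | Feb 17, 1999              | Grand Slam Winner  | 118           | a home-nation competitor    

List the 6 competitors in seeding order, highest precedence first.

By status category: Adeyemi (Defending Champion); then Chaudhari and Varga (Grand Slam Winner); then Marino (Tour Winner); then Kapoor and Marchetti (Qualifier).
Chaudhari and Varga are each a home-nation competitor, so the next rule applies.
Chaudhari and Varga both have date of most recent title Feb 17, 1999, so the next rule applies.
Among Chaudhari and Varga, alphabetically by surname: Chaudhari before Varga.
Kapoor and Marchetti are each a home-nation competitor, so the next rule applies.
Kapoor and Marchetti both have date of most recent title Apr 4, 2002, so the next rule applies.
Among Kapoor and Marchetti, alphabetically by surname: Kapoor before Marchetti.
Full order: Adeyemi, Chaudhari, Varga, Marino, Kapoor, Marchetti.

Adeyemi, Chaudhari, Varga, Marino, Kapoor, Marchetti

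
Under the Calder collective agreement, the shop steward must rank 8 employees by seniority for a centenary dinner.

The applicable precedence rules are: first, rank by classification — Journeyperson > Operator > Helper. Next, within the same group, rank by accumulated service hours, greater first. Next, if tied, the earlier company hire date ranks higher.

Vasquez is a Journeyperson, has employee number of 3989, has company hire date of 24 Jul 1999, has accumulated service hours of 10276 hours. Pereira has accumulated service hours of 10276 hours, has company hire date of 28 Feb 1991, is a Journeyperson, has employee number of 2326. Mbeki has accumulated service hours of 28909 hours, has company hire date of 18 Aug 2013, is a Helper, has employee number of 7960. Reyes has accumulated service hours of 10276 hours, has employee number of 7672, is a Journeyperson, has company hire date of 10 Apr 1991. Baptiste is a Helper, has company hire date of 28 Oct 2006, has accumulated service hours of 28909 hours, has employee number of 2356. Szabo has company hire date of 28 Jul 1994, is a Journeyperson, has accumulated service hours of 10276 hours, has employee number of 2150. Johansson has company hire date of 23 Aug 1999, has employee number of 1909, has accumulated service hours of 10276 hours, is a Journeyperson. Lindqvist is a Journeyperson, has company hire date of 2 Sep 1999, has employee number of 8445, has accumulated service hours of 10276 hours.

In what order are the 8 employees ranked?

By classification: Pereira, Reyes, Szabo, Vasquez, Johansson and Lindqvist (Journeyperson); then Baptiste and Mbeki (Helper).
Pereira, Reyes, Szabo, Vasquez, Johansson and Lindqvist all have accumulated service hours 10276 hours, so the next rule applies.
Among Pereira, Reyes, Szabo, Vasquez, Johansson and Lindqvist, by company hire date (earlier first): Pereira (28 Feb 1991) before Reyes (10 Apr 1991) before Szabo (28 Jul 1994) before Vasquez (24 Jul 1999) before Johansson (23 Aug 1999) before Lindqvist (2 Sep 1999).
Baptiste and Mbeki both have accumulated service hours 28909 hours, so the next rule applies.
Among Baptiste and Mbeki, by company hire date (earlier first): Baptiste (28 Oct 2006) before Mbeki (18 Aug 2013).
Full order: Pereira, Reyes, Szabo, Vasquez, Johansson, Lindqvist, Baptiste, Mbeki.

Pereira, Reyes, Szabo, Vasquez, Johansson, Lindqvist, Baptiste, Mbeki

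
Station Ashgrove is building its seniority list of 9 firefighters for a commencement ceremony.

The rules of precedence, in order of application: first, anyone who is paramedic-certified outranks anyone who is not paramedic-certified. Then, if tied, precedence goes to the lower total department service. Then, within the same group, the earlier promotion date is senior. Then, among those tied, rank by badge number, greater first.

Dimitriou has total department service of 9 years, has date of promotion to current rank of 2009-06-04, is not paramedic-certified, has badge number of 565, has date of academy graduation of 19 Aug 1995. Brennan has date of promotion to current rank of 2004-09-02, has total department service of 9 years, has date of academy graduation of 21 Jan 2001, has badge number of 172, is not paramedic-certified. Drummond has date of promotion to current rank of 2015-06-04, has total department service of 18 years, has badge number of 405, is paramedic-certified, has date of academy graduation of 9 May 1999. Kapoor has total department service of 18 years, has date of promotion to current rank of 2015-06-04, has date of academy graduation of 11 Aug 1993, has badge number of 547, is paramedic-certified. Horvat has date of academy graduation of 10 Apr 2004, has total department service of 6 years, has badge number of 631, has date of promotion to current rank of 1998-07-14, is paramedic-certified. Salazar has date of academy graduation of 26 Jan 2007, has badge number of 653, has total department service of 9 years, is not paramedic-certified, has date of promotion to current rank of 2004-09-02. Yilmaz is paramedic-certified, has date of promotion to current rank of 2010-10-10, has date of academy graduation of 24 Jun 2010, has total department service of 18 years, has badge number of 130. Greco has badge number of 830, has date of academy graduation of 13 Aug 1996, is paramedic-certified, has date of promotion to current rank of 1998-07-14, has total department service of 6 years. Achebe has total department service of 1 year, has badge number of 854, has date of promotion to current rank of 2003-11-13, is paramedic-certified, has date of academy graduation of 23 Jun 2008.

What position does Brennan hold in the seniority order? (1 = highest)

8

By the first rule: Achebe, Greco, Horvat, Yilmaz, Kapoor and Drummond (each paramedic-certified); then Salazar, Brennan and Dimitriou (each not paramedic-certified).
Among Achebe, Greco, Horvat, Yilmaz, Kapoor and Drummond, by total department service (lower first): Achebe (1 year) before Greco and Horvat (6 years) before Yilmaz, Kapoor and Drummond (18 years).
Greco and Horvat both have date of promotion to current rank 1998-07-14, so the next rule applies.
Among Greco and Horvat, by badge number (higher first): Greco (830) before Horvat (631).
Among Yilmaz, Kapoor and Drummond, by date of promotion to current rank (earlier first): Yilmaz (2010-10-10) before Kapoor and Drummond (2015-06-04).
Among Kapoor and Drummond, by badge number (higher first): Kapoor (547) before Drummond (405).
Salazar, Brennan and Dimitriou all have total department service 9 years, so the next rule applies.
Among Salazar, Brennan and Dimitriou, by date of promotion to current rank (earlier first): Salazar and Brennan (2004-09-02) before Dimitriou (2009-06-04).
Among Salazar and Brennan, by badge number (higher first): Salazar (653) before Brennan (172).
Order: Achebe, Greco, Horvat, Yilmaz, Kapoor, Drummond, Salazar, Brennan, Dimitriou. So position 8.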